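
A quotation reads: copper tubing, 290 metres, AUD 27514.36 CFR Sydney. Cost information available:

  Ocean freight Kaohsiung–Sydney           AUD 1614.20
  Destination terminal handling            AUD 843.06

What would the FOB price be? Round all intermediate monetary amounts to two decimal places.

FOB price: AUD 25900.16

Not relevant to the conversion: destination terminal — on the buyer under both terms; not part of either seller's price.
From CFR to FOB, the seller no longer bears: freight.
FOB price = 27514.36 − 1614.20 = 25900.16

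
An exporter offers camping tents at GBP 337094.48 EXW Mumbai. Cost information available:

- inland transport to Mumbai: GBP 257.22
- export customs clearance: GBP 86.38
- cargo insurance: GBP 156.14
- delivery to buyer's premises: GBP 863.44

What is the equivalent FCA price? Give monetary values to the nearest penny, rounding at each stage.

FCA price: GBP 337438.08

Not relevant to the conversion: insurance, delivery — on the buyer under both terms; not part of either seller's price.
From EXW to FCA, the seller additionally bears: inland to port, export clearance.
FCA price = 337094.48 + 257.22 + 86.38 = 337438.08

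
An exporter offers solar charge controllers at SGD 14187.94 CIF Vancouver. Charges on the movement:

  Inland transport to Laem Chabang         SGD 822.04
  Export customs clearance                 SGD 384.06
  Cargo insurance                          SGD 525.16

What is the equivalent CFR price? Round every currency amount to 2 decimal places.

CFR price: SGD 13662.78

Not relevant to the conversion: inland to port, export clearance — on the seller under both CIF and CFR; already in the CIF price and stays in the CFR price.
From CIF to CFR, the seller no longer bears: insurance.
CFR price = 14187.94 − 525.16 = 13662.78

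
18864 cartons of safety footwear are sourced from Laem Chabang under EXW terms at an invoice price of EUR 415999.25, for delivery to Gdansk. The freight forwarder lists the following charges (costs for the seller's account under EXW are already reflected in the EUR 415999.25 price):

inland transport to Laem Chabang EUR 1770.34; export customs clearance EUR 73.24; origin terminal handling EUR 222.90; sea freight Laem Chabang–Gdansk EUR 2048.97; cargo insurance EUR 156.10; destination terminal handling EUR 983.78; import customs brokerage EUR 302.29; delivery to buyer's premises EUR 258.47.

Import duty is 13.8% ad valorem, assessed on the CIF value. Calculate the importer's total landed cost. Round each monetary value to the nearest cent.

EXW: the seller makes goods available at their premises; the buyer bears all onward costs.
CIF value = EXW price + inland to port + export clearance + origin terminal + freight + insurance = 415999.25 + 1770.34 + 73.24 + 222.90 + 2048.97 + 156.10 = 420270.80
Import duty = 420270.80 × 13.8% = 57997.37
Buyer bears: inland to port 1770.34 + export clearance 73.24 + origin terminal 222.90 + freight 2048.97 + insurance 156.10 + destination terminal 983.78 + brokerage 302.29 + delivery 258.47 + duty 57997.37 = 63813.46
Landed cost = invoice 415999.25 + 63813.46 = 479812.71

Total landed cost: EUR 479812.71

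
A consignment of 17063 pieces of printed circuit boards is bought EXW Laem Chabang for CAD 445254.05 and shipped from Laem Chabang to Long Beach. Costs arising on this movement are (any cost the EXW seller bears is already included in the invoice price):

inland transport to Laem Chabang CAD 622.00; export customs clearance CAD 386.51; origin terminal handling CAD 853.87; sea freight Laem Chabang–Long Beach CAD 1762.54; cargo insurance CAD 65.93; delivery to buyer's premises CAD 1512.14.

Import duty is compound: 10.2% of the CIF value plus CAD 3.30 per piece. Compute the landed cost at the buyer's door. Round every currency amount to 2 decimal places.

Total landed cost: CAD 552557.32

EXW: the seller makes goods available at their premises; the buyer bears all onward costs.
CIF value = EXW price + inland to port + export clearance + origin terminal + freight + insurance = 445254.05 + 622.00 + 386.51 + 853.87 + 1762.54 + 65.93 = 448944.90
Ad valorem component: 448944.90 × 10.2% = 45792.38
Specific component: 17063 × 3.30 = 56307.90
Import duty = 45792.38 + 56307.90 = 102100.28
Buyer bears: inland to port 622.00 + export clearance 386.51 + origin terminal 853.87 + freight 1762.54 + insurance 65.93 + delivery 1512.14 + duty 102100.28 = 107303.27
Landed cost = invoice 445254.05 + 107303.27 = 552557.32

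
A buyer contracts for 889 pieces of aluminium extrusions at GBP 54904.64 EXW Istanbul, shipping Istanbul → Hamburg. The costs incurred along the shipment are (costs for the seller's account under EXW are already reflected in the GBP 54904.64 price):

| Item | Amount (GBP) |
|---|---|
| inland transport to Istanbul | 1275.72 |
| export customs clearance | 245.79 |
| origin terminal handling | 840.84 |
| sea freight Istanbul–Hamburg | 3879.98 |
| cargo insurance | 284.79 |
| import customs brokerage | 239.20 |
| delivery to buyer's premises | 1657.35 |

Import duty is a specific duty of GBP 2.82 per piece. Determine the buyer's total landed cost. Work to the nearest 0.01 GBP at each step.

EXW: the seller makes goods available at their premises; the buyer bears all onward costs.
CIF value = EXW price + inland to port + export clearance + origin terminal + freight + insurance = 54904.64 + 1275.72 + 245.79 + 840.84 + 3879.98 + 284.79 = 61431.76
Import duty = 889 × 2.82 = 2506.98
Buyer bears: inland to port 1275.72 + export clearance 245.79 + origin terminal 840.84 + freight 3879.98 + insurance 284.79 + brokerage 239.20 + delivery 1657.35 + duty 2506.98 = 10930.65
Landed cost = invoice 54904.64 + 10930.65 = 65835.29

Total landed cost: GBP 65835.29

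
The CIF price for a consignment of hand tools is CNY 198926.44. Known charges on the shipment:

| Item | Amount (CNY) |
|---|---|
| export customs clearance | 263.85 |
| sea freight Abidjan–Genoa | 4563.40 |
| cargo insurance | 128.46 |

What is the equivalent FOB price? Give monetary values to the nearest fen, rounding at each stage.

FOB price: CNY 194234.58

Not relevant to the conversion: export clearance — on the seller under both CIF and FOB; already in the CIF price and stays in the FOB price.
From CIF to FOB, the seller no longer bears: freight, insurance.
FOB price = 198926.44 − 4563.40 − 128.46 = 194234.58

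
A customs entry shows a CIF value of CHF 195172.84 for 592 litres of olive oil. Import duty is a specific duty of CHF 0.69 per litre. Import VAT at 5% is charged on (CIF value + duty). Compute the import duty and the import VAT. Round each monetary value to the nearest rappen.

Import duty = 592 × 0.69 = 408.48
VAT base = CIF + duty = 195172.84 + 408.48 = 195581.32
Import VAT = 195581.32 × 5% = 9779.07

Import duty: CHF 408.48; import VAT: CHF 9779.07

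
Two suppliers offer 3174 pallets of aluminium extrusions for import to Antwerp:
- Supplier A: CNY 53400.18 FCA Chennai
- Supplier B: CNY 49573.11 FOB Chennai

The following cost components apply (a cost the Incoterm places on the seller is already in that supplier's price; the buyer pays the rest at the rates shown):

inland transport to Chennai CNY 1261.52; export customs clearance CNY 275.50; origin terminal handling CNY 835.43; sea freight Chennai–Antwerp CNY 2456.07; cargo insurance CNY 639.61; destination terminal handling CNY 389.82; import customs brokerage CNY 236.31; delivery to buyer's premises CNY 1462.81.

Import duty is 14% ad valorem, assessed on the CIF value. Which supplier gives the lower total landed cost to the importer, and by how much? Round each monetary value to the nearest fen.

Supplier B is cheaper by CNY 5315.25

Supplier A (FCA):
CIF value = FCA price + origin terminal + freight + insurance = 53400.18 + 835.43 + 2456.07 + 639.61 = 57331.29
Import duty = 57331.29 × 14% = 8026.38
Buyer bears (A): 835.43 + 2456.07 + 639.61 + 389.82 + 236.31 + 1462.81 = 6020.05
Landed cost (A) = invoice 53400.18 + 6020.05 + duty 8026.38 = 67446.61
Supplier B (FOB):
CIF value = FOB price + freight + insurance = 49573.11 + 2456.07 + 639.61 = 52668.79
Import duty = 52668.79 × 14% = 7373.63
Buyer bears (B): 2456.07 + 639.61 + 389.82 + 236.31 + 1462.81 = 5184.62
Landed cost (B) = invoice 49573.11 + 5184.62 + duty 7373.63 = 62131.36
Difference = |67446.61 − 62131.36| = 5315.25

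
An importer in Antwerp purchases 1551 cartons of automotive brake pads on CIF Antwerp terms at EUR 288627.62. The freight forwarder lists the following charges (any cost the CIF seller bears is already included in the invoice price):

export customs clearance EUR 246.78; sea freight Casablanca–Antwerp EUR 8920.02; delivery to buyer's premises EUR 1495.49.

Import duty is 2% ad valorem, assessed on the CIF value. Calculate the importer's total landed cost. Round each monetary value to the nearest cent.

Total landed cost: EUR 295895.66

CIF: the seller pays costs through ocean freight and marine insurance to the destination port.
Already in the invoice (seller's account under CIF): export clearance, freight — exclude.
The CIF price already equals the CIF value: 288627.62
Import duty = 288627.62 × 2% = 5772.55
Buyer bears: delivery 1495.49 + duty 5772.55 = 7268.04
Landed cost = invoice 288627.62 + 7268.04 = 295895.66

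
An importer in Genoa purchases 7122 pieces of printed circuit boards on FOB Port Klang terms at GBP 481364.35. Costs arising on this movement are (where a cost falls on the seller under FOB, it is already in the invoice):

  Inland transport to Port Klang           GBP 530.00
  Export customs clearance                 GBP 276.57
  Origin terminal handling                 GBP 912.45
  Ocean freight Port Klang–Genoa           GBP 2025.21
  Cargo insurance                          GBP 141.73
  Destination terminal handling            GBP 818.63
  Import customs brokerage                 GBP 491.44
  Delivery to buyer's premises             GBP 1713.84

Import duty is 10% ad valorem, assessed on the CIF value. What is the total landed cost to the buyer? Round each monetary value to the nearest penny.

FOB: the seller bears costs until goods are on board at the origin port; the buyer bears freight, insurance and all costs thereafter.
Already in the invoice (seller's account under FOB): inland to port, export clearance, origin terminal — exclude.
CIF value = FOB price + freight + insurance = 481364.35 + 2025.21 + 141.73 = 483531.29
Import duty = 483531.29 × 10% = 48353.13
Buyer bears: freight 2025.21 + insurance 141.73 + destination terminal 818.63 + brokerage 491.44 + delivery 1713.84 + duty 48353.13 = 53543.98
Landed cost = invoice 481364.35 + 53543.98 = 534908.33

Total landed cost: GBP 534908.33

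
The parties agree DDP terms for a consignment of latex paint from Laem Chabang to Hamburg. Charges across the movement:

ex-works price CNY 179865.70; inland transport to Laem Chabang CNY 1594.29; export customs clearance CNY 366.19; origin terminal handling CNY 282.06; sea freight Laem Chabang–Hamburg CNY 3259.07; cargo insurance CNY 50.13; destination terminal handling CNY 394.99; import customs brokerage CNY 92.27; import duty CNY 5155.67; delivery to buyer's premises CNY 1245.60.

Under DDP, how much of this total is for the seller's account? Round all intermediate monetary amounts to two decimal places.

Seller's account: CNY 192305.97

DDP: the seller bears all costs including import duty.
Seller's account: goods 179865.70 + inland to port 1594.29 + export clearance 366.19 + origin terminal 282.06 + freight 3259.07 + insurance 50.13 + destination terminal 394.99 + brokerage 92.27 + duty 5155.67 + delivery 1245.60 = 192305.97
Buyer's account: 0.00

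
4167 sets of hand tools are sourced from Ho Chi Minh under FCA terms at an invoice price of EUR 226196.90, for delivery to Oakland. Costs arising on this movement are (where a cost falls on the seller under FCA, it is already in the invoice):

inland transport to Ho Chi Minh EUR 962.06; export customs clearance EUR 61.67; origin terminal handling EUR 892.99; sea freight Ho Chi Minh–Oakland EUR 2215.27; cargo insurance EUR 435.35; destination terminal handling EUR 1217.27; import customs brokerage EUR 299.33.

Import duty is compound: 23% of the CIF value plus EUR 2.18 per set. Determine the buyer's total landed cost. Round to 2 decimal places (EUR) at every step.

FCA: the seller delivers export-cleared goods to the carrier; the buyer bears costs from that point.
Already in the invoice (seller's account under FCA): inland to port, export clearance — exclude.
CIF value = FCA price + origin terminal + freight + insurance = 226196.90 + 892.99 + 2215.27 + 435.35 = 229740.51
Ad valorem component: 229740.51 × 23% = 52840.32
Specific component: 4167 × 2.18 = 9084.06
Import duty = 52840.32 + 9084.06 = 61924.38
Buyer bears: origin terminal 892.99 + freight 2215.27 + insurance 435.35 + destination terminal 1217.27 + brokerage 299.33 + duty 61924.38 = 66984.59
Landed cost = invoice 226196.90 + 66984.59 = 293181.49

Total landed cost: EUR 293181.49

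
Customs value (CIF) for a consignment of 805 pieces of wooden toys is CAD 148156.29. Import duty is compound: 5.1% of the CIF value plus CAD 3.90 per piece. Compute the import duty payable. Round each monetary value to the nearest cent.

Ad valorem component: 148156.29 × 5.1% = 7555.97
Specific component: 805 × 3.90 = 3139.50
Import duty = 7555.97 + 3139.50 = 10695.47

Import duty: CAD 10695.47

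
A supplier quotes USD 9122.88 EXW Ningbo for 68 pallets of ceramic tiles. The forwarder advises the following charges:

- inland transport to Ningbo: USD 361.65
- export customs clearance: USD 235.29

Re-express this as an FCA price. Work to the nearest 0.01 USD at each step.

FCA price: USD 9719.82

From EXW to FCA, the seller additionally bears: inland to port, export clearance.
FCA price = 9122.88 + 361.65 + 235.29 = 9719.82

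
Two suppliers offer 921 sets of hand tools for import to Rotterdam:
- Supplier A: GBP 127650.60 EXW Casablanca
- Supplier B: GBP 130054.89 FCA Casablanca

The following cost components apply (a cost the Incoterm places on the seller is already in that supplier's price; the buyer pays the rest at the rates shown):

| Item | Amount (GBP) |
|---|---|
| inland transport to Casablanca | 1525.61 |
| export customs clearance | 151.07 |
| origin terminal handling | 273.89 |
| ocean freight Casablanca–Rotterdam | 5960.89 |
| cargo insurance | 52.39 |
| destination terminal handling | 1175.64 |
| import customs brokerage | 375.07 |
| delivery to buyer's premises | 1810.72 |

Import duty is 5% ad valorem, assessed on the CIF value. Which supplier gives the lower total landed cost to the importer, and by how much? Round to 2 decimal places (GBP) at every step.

Supplier A (EXW):
CIF value = EXW price + inland to port + export clearance + origin terminal + freight + insurance = 127650.60 + 1525.61 + 151.07 + 273.89 + 5960.89 + 52.39 = 135614.45
Import duty = 135614.45 × 5% = 6780.72
Buyer bears (A): 1525.61 + 151.07 + 273.89 + 5960.89 + 52.39 + 1175.64 + 375.07 + 1810.72 = 11325.28
Landed cost (A) = invoice 127650.60 + 11325.28 + duty 6780.72 = 145756.60
Supplier B (FCA):
CIF value = FCA price + origin terminal + freight + insurance = 130054.89 + 273.89 + 5960.89 + 52.39 = 136342.06
Import duty = 136342.06 × 5% = 6817.10
Buyer bears (B): 273.89 + 5960.89 + 52.39 + 1175.64 + 375.07 + 1810.72 = 9648.60
Landed cost (B) = invoice 130054.89 + 9648.60 + duty 6817.10 = 146520.59
Difference = |145756.60 − 146520.59| = 763.99

Supplier A is cheaper by GBP 763.99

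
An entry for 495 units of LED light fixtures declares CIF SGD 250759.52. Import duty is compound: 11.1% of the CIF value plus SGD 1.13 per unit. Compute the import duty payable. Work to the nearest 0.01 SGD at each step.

Import duty: SGD 28393.66

Ad valorem component: 250759.52 × 11.1% = 27834.31
Specific component: 495 × 1.13 = 559.35
Import duty = 27834.31 + 559.35 = 28393.66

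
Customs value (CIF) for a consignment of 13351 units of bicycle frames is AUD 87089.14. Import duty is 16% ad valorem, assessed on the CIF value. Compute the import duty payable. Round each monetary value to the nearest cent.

Import duty: AUD 13934.26

Import duty = 87089.14 × 16% = 13934.26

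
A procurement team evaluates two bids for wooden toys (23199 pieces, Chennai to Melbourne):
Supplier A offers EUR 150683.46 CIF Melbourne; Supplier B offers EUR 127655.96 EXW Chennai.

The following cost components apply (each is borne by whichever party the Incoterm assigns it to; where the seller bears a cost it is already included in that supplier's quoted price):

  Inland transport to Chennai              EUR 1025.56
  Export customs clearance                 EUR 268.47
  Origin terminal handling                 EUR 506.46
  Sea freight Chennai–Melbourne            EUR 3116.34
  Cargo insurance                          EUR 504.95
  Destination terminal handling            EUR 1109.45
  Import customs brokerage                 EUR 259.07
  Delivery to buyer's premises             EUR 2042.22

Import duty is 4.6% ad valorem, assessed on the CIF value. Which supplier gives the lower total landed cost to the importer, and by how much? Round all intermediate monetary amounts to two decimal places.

Supplier A (CIF):
The CIF price already equals the CIF value: 150683.46
Import duty = 150683.46 × 4.6% = 6931.44
Buyer bears (A): 1109.45 + 259.07 + 2042.22 = 3410.74
Landed cost (A) = invoice 150683.46 + 3410.74 + duty 6931.44 = 161025.64
Supplier B (EXW):
CIF value = EXW price + inland to port + export clearance + origin terminal + freight + insurance = 127655.96 + 1025.56 + 268.47 + 506.46 + 3116.34 + 504.95 = 133077.74
Import duty = 133077.74 × 4.6% = 6121.58
Buyer bears (B): 1025.56 + 268.47 + 506.46 + 3116.34 + 504.95 + 1109.45 + 259.07 + 2042.22 = 8832.52
Landed cost (B) = invoice 127655.96 + 8832.52 + duty 6121.58 = 142610.06
Difference = |161025.64 − 142610.06| = 18415.58

Supplier B is cheaper by EUR 18415.58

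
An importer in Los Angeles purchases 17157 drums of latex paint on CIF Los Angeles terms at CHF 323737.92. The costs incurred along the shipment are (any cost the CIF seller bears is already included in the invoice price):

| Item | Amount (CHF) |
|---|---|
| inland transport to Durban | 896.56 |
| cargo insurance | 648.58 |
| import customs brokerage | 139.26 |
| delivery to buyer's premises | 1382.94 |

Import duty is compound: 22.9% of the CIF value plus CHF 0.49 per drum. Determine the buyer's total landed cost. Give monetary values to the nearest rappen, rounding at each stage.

Total landed cost: CHF 407803.03

CIF: the seller pays costs through ocean freight and marine insurance to the destination port.
Already in the invoice (seller's account under CIF): inland to port, insurance — exclude.
The CIF price already equals the CIF value: 323737.92
Ad valorem component: 323737.92 × 22.9% = 74135.98
Specific component: 17157 × 0.49 = 8406.93
Import duty = 74135.98 + 8406.93 = 82542.91
Buyer bears: brokerage 139.26 + delivery 1382.94 + duty 82542.91 = 84065.11
Landed cost = invoice 323737.92 + 84065.11 = 407803.03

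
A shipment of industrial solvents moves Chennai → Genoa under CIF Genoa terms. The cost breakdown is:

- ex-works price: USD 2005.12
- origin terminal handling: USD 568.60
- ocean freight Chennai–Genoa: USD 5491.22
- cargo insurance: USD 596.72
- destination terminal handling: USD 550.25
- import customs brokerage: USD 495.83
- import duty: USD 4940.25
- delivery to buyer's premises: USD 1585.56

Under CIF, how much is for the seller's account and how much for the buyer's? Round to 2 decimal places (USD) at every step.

Seller: USD 8661.66; buyer: USD 7571.89

CIF: the seller pays costs through ocean freight and marine insurance to the destination port.
Seller's account: goods 2005.12 + origin terminal 568.60 + freight 5491.22 + insurance 596.72 = 8661.66
Buyer's account: destination terminal 550.25 + brokerage 495.83 + duty 4940.25 + delivery 1585.56 = 7571.89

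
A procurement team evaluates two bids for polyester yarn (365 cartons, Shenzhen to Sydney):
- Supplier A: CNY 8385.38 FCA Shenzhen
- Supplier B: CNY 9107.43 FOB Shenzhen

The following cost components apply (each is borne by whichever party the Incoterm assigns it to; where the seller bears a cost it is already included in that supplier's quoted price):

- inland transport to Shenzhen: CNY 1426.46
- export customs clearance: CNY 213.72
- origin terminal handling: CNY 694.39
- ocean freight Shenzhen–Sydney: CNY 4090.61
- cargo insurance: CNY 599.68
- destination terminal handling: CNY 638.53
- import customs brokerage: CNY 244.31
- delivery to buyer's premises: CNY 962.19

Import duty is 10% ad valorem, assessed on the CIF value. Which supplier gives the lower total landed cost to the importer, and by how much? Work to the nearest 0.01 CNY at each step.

Supplier A is cheaper by CNY 30.42

Supplier A (FCA):
CIF value = FCA price + origin terminal + freight + insurance = 8385.38 + 694.39 + 4090.61 + 599.68 = 13770.06
Import duty = 13770.06 × 10% = 1377.01
Buyer bears (A): 694.39 + 4090.61 + 599.68 + 638.53 + 244.31 + 962.19 = 7229.71
Landed cost (A) = invoice 8385.38 + 7229.71 + duty 1377.01 = 16992.10
Supplier B (FOB):
CIF value = FOB price + freight + insurance = 9107.43 + 4090.61 + 599.68 = 13797.72
Import duty = 13797.72 × 10% = 1379.77
Buyer bears (B): 4090.61 + 599.68 + 638.53 + 244.31 + 962.19 = 6535.32
Landed cost (B) = invoice 9107.43 + 6535.32 + duty 1379.77 = 17022.52
Difference = |16992.10 − 17022.52| = 30.42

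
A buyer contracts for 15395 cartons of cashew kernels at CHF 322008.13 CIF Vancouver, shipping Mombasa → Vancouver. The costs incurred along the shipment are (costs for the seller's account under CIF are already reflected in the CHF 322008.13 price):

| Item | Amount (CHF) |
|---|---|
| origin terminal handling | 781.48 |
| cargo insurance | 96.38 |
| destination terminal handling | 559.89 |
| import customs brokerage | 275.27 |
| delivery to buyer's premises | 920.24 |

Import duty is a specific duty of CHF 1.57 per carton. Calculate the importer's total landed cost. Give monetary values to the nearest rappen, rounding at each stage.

Total landed cost: CHF 347933.68

CIF: the seller pays costs through ocean freight and marine insurance to the destination port.
Already in the invoice (seller's account under CIF): origin terminal, insurance — exclude.
The CIF price already equals the CIF value: 322008.13
Import duty = 15395 × 1.57 = 24170.15
Buyer bears: destination terminal 559.89 + brokerage 275.27 + delivery 920.24 + duty 24170.15 = 25925.55
Landed cost = invoice 322008.13 + 25925.55 = 347933.68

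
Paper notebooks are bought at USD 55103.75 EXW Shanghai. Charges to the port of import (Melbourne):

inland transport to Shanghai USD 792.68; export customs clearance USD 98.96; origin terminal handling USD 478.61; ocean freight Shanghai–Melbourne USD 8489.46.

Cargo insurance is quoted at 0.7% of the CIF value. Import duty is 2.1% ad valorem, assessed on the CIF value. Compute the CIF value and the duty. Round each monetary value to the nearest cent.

CIF value: USD 65421.41; import duty: USD 1373.85

Let C be the CIF value. C = EXW price + pre-shipment costs + freight + 0.7% × C
C − 0.7% × C = 55103.75 + 792.68 + 98.96 + 478.61 + 8489.46
0.993 × C = 64963.46
C = 64963.46 / 0.993 = 65421.41
Insurance premium = 0.7% × 65421.41 = 457.95
Import duty = 65421.41 × 2.1% = 1373.85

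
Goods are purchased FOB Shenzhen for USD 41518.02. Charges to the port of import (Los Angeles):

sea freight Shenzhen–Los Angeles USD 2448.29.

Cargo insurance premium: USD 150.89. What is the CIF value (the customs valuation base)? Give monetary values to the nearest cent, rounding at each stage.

CIF = FOB price + freight + insurance
CIF = 41518.02 + 2448.29 + 150.89 = 44117.20

CIF value: USD 44117.20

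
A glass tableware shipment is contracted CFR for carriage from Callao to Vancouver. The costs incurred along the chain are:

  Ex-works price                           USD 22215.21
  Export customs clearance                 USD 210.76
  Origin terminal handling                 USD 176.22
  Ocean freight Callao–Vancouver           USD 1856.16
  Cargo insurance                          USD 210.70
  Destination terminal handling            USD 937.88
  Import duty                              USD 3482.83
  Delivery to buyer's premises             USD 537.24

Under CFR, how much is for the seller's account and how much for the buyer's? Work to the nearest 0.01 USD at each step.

Seller: USD 24458.35; buyer: USD 5168.65

CFR: the seller pays costs through ocean freight to the destination port, but not insurance.
Seller's account: goods 22215.21 + export clearance 210.76 + origin terminal 176.22 + freight 1856.16 = 24458.35
Buyer's account: insurance 210.70 + destination terminal 937.88 + duty 3482.83 + delivery 537.24 = 5168.65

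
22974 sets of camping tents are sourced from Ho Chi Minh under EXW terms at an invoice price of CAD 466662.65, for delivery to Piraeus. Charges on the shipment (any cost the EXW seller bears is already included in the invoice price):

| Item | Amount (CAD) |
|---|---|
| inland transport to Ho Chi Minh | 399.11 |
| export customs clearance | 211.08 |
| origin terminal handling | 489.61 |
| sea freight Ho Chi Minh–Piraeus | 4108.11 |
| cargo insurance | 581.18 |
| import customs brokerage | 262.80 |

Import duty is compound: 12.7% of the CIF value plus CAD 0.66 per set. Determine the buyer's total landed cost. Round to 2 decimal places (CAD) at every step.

Total landed cost: CAD 547878.75

EXW: the seller makes goods available at their premises; the buyer bears all onward costs.
CIF value = EXW price + inland to port + export clearance + origin terminal + freight + insurance = 466662.65 + 399.11 + 211.08 + 489.61 + 4108.11 + 581.18 = 472451.74
Ad valorem component: 472451.74 × 12.7% = 60001.37
Specific component: 22974 × 0.66 = 15162.84
Import duty = 60001.37 + 15162.84 = 75164.21
Buyer bears: inland to port 399.11 + export clearance 211.08 + origin terminal 489.61 + freight 4108.11 + insurance 581.18 + brokerage 262.80 + duty 75164.21 = 81216.10
Landed cost = invoice 466662.65 + 81216.10 = 547878.75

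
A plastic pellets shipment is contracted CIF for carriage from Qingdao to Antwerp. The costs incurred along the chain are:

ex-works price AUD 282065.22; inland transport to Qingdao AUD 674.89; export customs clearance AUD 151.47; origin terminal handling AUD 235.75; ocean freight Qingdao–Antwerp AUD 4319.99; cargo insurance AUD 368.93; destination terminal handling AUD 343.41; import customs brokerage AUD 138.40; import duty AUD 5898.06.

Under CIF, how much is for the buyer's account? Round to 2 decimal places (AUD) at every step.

CIF: the seller pays costs through ocean freight and marine insurance to the destination port.
Seller's account: goods 282065.22 + inland to port 674.89 + export clearance 151.47 + origin terminal 235.75 + freight 4319.99 + insurance 368.93 = 287816.25
Buyer's account: destination terminal 343.41 + brokerage 138.40 + duty 5898.06 = 6379.87

Buyer's account: AUD 6379.87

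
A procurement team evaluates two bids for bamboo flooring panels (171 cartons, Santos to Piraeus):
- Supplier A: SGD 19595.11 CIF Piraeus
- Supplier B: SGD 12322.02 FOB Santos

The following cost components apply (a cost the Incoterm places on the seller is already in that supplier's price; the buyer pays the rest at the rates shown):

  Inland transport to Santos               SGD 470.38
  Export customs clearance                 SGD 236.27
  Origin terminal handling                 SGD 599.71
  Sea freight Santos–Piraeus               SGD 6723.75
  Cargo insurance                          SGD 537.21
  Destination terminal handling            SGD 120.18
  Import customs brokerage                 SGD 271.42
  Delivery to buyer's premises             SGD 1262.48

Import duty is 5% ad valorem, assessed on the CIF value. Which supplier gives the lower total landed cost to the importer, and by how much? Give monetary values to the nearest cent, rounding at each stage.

Supplier A (CIF):
The CIF price already equals the CIF value: 19595.11
Import duty = 19595.11 × 5% = 979.76
Buyer bears (A): 120.18 + 271.42 + 1262.48 = 1654.08
Landed cost (A) = invoice 19595.11 + 1654.08 + duty 979.76 = 22228.95
Supplier B (FOB):
CIF value = FOB price + freight + insurance = 12322.02 + 6723.75 + 537.21 = 19582.98
Import duty = 19582.98 × 5% = 979.15
Buyer bears (B): 6723.75 + 537.21 + 120.18 + 271.42 + 1262.48 = 8915.04
Landed cost (B) = invoice 12322.02 + 8915.04 + duty 979.15 = 22216.21
Difference = |22228.95 − 22216.21| = 12.74

Supplier B is cheaper by SGD 12.74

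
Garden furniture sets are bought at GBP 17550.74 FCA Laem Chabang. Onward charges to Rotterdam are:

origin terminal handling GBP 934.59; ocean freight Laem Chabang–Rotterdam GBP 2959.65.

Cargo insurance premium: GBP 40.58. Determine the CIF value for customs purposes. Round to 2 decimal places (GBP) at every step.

CIF = FCA price + pre-shipment costs + freight + insurance
CIF = 17550.74 + 934.59 + 2959.65 + 40.58 = 21485.56

CIF value: GBP 21485.56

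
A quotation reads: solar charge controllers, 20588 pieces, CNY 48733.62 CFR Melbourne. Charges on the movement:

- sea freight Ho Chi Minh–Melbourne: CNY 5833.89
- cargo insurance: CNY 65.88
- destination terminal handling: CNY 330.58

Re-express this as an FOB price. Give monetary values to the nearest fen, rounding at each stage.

FOB price: CNY 42899.73

Not relevant to the conversion: destination terminal, insurance — on the buyer under both terms; not part of either seller's price.
From CFR to FOB, the seller no longer bears: freight.
FOB price = 48733.62 − 5833.89 = 42899.73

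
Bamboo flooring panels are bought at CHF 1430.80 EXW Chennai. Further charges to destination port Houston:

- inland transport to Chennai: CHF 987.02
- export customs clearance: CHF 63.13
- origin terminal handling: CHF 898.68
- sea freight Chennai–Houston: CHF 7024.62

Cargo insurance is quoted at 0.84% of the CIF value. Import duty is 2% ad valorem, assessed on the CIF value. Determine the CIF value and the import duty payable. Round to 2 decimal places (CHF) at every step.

Let C be the CIF value. C = EXW price + pre-shipment costs + freight + 0.84% × C
C − 0.84% × C = 1430.80 + 987.02 + 63.13 + 898.68 + 7024.62
0.9916 × C = 10404.25
C = 10404.25 / 0.9916 = 10492.39
Insurance premium = 0.84% × 10492.39 = 88.14
Import duty = 10492.39 × 2% = 209.85

CIF value: CHF 10492.39; import duty: CHF 209.85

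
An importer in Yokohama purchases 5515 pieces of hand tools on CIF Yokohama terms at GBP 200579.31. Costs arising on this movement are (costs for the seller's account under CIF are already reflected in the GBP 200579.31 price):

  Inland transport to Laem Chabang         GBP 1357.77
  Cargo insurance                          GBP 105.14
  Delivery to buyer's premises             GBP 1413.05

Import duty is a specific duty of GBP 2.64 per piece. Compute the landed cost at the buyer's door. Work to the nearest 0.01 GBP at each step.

Total landed cost: GBP 216551.96

CIF: the seller pays costs through ocean freight and marine insurance to the destination port.
Already in the invoice (seller's account under CIF): inland to port, insurance — exclude.
The CIF price already equals the CIF value: 200579.31
Import duty = 5515 × 2.64 = 14559.60
Buyer bears: delivery 1413.05 + duty 14559.60 = 15972.65
Landed cost = invoice 200579.31 + 15972.65 = 216551.96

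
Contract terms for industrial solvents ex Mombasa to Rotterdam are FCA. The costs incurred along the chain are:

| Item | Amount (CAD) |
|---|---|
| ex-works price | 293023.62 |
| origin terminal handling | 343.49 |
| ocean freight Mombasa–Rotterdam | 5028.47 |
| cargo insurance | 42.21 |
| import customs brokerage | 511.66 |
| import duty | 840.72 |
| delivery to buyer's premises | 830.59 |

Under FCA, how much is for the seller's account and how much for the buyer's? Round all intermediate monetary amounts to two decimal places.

Seller: CAD 293023.62; buyer: CAD 7597.14

FCA: the seller delivers export-cleared goods to the carrier; the buyer bears costs from that point.
Seller's account: goods 293023.62 = 293023.62
Buyer's account: origin terminal 343.49 + freight 5028.47 + insurance 42.21 + brokerage 511.66 + duty 840.72 + delivery 830.59 = 7597.14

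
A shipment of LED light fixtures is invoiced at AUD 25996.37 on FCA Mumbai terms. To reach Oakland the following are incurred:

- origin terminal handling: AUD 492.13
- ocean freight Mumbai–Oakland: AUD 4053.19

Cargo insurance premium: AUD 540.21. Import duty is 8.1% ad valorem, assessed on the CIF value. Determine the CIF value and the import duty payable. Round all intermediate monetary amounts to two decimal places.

CIF = FCA price + pre-shipment costs + freight + insurance
CIF = 25996.37 + 492.13 + 4053.19 + 540.21 = 31081.90
Import duty = 31081.90 × 8.1% = 2517.63

CIF value: AUD 31081.90; import duty: AUD 2517.63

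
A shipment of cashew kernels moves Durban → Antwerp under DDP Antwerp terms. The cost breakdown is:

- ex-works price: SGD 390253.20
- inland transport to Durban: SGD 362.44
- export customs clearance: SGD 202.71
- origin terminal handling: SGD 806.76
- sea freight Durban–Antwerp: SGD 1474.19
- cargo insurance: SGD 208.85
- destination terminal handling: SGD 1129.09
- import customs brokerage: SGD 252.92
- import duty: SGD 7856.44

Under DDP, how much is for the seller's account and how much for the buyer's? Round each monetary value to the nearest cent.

Seller: SGD 402546.60; buyer: SGD 0.00

DDP: the seller bears all costs including import duty.
Seller's account: goods 390253.20 + inland to port 362.44 + export clearance 202.71 + origin terminal 806.76 + freight 1474.19 + insurance 208.85 + destination terminal 1129.09 + brokerage 252.92 + duty 7856.44 = 402546.60
Buyer's account: 0.00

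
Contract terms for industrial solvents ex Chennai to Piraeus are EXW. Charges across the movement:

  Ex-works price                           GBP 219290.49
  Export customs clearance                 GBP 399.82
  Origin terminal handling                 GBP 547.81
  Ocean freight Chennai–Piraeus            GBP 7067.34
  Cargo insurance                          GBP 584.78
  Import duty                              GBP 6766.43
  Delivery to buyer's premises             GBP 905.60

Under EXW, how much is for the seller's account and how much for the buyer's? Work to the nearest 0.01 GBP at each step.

EXW: the seller makes goods available at their premises; the buyer bears all onward costs.
Seller's account: goods 219290.49 = 219290.49
Buyer's account: export clearance 399.82 + origin terminal 547.81 + freight 7067.34 + insurance 584.78 + duty 6766.43 + delivery 905.60 = 16271.78

Seller: GBP 219290.49; buyer: GBP 16271.78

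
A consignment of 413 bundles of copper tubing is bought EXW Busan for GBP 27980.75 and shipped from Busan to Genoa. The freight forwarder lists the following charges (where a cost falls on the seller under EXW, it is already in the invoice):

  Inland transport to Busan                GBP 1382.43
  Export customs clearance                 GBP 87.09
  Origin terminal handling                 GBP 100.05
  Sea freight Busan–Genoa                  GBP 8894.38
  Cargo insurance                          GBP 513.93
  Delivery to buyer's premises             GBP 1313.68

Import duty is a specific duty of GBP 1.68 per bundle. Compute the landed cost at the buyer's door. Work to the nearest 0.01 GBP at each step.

Total landed cost: GBP 40966.15

EXW: the seller makes goods available at their premises; the buyer bears all onward costs.
CIF value = EXW price + inland to port + export clearance + origin terminal + freight + insurance = 27980.75 + 1382.43 + 87.09 + 100.05 + 8894.38 + 513.93 = 38958.63
Import duty = 413 × 1.68 = 693.84
Buyer bears: inland to port 1382.43 + export clearance 87.09 + origin terminal 100.05 + freight 8894.38 + insurance 513.93 + delivery 1313.68 + duty 693.84 = 12985.40
Landed cost = invoice 27980.75 + 12985.40 = 40966.15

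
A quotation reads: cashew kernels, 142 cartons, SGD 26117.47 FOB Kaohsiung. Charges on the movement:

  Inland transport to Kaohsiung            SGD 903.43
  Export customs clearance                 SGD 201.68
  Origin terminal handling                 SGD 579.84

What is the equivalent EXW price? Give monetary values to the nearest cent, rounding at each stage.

From FOB to EXW, the seller no longer bears: inland to port, export clearance, origin terminal.
EXW price = 26117.47 − 903.43 − 201.68 − 579.84 = 24432.52

EXW price: SGD 24432.52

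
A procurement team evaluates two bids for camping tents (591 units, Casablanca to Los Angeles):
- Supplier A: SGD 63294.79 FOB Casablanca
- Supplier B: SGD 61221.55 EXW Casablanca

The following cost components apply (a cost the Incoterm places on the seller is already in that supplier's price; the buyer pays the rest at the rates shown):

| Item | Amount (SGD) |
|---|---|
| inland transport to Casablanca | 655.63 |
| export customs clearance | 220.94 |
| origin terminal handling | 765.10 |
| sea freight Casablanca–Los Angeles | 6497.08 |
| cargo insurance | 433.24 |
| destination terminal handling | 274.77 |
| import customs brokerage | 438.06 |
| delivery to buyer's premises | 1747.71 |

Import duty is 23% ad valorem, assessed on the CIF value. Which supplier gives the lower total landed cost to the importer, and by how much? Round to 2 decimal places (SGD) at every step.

Supplier A (FOB):
CIF value = FOB price + freight + insurance = 63294.79 + 6497.08 + 433.24 = 70225.11
Import duty = 70225.11 × 23% = 16151.78
Buyer bears (A): 6497.08 + 433.24 + 274.77 + 438.06 + 1747.71 = 9390.86
Landed cost (A) = invoice 63294.79 + 9390.86 + duty 16151.78 = 88837.43
Supplier B (EXW):
CIF value = EXW price + inland to port + export clearance + origin terminal + freight + insurance = 61221.55 + 655.63 + 220.94 + 765.10 + 6497.08 + 433.24 = 69793.54
Import duty = 69793.54 × 23% = 16052.51
Buyer bears (B): 655.63 + 220.94 + 765.10 + 6497.08 + 433.24 + 274.77 + 438.06 + 1747.71 = 11032.53
Landed cost (B) = invoice 61221.55 + 11032.53 + duty 16052.51 = 88306.59
Difference = |88837.43 − 88306.59| = 530.84

Supplier B is cheaper by SGD 530.84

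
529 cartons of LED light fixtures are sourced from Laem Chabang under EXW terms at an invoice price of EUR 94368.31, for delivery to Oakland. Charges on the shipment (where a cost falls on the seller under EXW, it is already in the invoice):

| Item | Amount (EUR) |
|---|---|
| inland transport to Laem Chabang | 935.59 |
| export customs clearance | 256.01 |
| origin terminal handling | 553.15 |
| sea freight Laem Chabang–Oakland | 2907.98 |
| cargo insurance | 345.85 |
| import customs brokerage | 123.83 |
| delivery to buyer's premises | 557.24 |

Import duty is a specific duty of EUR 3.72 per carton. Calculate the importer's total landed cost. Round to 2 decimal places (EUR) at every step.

EXW: the seller makes goods available at their premises; the buyer bears all onward costs.
CIF value = EXW price + inland to port + export clearance + origin terminal + freight + insurance = 94368.31 + 935.59 + 256.01 + 553.15 + 2907.98 + 345.85 = 99366.89
Import duty = 529 × 3.72 = 1967.88
Buyer bears: inland to port 935.59 + export clearance 256.01 + origin terminal 553.15 + freight 2907.98 + insurance 345.85 + brokerage 123.83 + delivery 557.24 + duty 1967.88 = 7647.53
Landed cost = invoice 94368.31 + 7647.53 = 102015.84

Total landed cost: EUR 102015.84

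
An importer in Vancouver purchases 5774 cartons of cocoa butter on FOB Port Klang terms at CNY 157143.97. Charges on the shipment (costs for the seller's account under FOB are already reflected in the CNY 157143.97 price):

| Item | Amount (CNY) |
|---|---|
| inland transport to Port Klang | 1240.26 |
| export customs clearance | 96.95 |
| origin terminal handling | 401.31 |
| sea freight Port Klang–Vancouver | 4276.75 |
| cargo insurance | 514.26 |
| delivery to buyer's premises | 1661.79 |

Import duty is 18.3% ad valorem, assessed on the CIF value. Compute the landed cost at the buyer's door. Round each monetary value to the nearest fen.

Total landed cost: CNY 193230.87

FOB: the seller bears costs until goods are on board at the origin port; the buyer bears freight, insurance and all costs thereafter.
Already in the invoice (seller's account under FOB): inland to port, export clearance, origin terminal — exclude.
CIF value = FOB price + freight + insurance = 157143.97 + 4276.75 + 514.26 = 161934.98
Import duty = 161934.98 × 18.3% = 29634.10
Buyer bears: freight 4276.75 + insurance 514.26 + delivery 1661.79 + duty 29634.10 = 36086.90
Landed cost = invoice 157143.97 + 36086.90 = 193230.87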